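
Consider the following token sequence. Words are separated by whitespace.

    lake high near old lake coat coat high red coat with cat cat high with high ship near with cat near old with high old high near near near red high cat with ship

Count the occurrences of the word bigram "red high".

1

Scanning the 33 overlapping bigram windows for "red high":
  position 30–31: red high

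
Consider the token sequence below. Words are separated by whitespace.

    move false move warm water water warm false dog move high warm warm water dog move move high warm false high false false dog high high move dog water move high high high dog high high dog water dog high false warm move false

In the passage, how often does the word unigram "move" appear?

Scanning the 44 tokens for "move":
  position 1: move
  position 3: move
  position 10: move
  position 16: move
  position 17: move
  position 27: move
  position 30: move
  position 43: move

8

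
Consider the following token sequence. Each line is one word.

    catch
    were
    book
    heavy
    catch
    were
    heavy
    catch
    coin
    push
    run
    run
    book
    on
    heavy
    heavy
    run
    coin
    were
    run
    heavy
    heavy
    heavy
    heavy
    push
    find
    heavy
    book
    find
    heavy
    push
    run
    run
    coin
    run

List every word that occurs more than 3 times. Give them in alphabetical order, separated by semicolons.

heavy; run

Unigram counts meeting the condition (more than 3 times):
  heavy: 10
  run: 7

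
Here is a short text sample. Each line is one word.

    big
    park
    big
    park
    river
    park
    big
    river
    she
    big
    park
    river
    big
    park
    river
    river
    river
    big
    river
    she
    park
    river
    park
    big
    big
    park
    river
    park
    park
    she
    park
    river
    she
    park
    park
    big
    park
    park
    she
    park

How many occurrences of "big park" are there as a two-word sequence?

Scanning the 39 overlapping bigram windows for "big park":
  position 1–2: big park
  position 3–4: big park
  position 10–11: big park
  position 13–14: big park
  position 25–26: big park
  position 36–37: big park

6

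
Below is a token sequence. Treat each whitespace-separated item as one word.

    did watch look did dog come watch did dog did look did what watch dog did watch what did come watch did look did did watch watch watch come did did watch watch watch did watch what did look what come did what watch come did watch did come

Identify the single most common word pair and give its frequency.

"did watch", 6 times

Bigram frequencies (highest first):
  did watch: 6
  watch did: 4
  watch watch: 4
  look did: 3
  did look: 3
  come did: 3
  … (15 more, each ≤ 2)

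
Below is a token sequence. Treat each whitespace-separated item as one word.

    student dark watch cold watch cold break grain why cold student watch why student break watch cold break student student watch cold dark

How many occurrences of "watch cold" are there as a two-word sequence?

Scanning the 22 overlapping bigram windows for "watch cold":
  position 3–4: watch cold
  position 5–6: watch cold
  position 16–17: watch cold
  position 21–22: watch cold

4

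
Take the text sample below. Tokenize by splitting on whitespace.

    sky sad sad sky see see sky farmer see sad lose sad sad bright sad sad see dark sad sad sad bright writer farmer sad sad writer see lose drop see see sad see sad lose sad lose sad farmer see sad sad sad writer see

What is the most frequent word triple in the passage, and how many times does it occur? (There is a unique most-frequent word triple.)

Trigram frequencies (highest first):
  sad lose sad: 3
  farmer see sad: 2
  see sad lose: 2
  sad sad bright: 2
  sad sad sad: 2
  sad sad writer: 2
  … (30 more, each ≤ 2)

"sad lose sad", 3 times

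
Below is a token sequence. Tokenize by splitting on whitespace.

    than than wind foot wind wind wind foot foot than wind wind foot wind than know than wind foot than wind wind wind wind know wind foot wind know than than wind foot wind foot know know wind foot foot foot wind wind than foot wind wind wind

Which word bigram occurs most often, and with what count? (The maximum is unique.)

"wind wind", 9 times

Bigram frequencies (highest first):
  wind wind: 9
  wind foot: 8
  foot wind: 6
  than wind: 5
  foot foot: 3
  than than: 2
  … (9 more, each ≤ 2)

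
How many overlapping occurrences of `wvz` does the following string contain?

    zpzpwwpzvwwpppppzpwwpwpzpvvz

0

Sliding a length-3 window over the 28 characters (26 positions):
  (no match at any position)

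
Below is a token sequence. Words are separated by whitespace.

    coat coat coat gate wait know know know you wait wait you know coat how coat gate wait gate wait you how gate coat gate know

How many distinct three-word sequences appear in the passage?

26 tokens → 24 trigram windows in total.
Repeated trigrams (each contributes count−1 duplicates):
  coat gate wait: 2
1 duplicate windows → 24 − 1 = 23 distinct.

23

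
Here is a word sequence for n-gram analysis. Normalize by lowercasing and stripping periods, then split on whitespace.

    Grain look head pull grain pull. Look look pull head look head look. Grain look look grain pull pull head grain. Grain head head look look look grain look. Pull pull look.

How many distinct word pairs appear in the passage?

16

32 tokens → 31 bigram windows in total.
Repeated bigrams (each contributes count−1 duplicates):
  look look: 4
  grain look: 3
  head look: 3
  look grain: 3
  grain pull: 2
  look head: 2
  look pull: 2
  pull head: 2
  … (2 more repeated)
15 duplicate windows → 31 − 15 = 16 distinct.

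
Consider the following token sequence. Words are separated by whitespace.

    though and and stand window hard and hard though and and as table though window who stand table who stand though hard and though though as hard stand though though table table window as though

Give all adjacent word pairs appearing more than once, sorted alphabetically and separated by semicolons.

Bigram counts meeting the condition (more than once):
  and and: 2
  hard and: 2
  stand though: 2
  though and: 2
  though though: 2
  who stand: 2

and and; hard and; stand though; though and; though though; who stand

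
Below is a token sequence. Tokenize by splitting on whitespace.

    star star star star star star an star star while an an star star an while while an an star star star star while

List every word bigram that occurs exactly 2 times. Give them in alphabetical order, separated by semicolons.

Bigram counts meeting the condition (exactly 2 times):
  an an: 2
  star an: 2
  star while: 2
  while an: 2

an an; star an; star while; while an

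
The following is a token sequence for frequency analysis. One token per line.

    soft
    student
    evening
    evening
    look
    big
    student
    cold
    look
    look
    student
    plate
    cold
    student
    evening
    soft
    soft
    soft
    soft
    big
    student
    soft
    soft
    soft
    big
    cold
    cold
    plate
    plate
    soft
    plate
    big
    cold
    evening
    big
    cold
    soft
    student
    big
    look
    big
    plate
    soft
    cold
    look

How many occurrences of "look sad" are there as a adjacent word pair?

Scanning the 44 overlapping bigram windows for "look sad":
  (none found)

0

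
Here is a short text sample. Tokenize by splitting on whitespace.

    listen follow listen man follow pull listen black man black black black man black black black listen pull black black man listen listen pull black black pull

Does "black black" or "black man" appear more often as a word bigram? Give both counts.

"black black" (6 vs 3)

"black black": 6 occurrences
"black man": 3 occurrences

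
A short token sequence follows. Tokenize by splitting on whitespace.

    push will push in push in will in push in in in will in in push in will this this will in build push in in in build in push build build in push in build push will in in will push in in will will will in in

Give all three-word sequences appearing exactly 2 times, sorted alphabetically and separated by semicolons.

build in push; in build push; in in in; in will in; push in will; will push in

Trigram counts meeting the condition (exactly 2 times):
  build in push: 2
  in build push: 2
  in in in: 2
  in will in: 2
  push in will: 2
  will push in: 2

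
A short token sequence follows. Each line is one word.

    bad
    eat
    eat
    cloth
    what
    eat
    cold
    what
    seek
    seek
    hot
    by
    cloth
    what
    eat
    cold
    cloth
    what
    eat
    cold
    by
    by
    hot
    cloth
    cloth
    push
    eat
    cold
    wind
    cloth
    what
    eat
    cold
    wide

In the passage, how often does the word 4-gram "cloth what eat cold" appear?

4

Scanning the 31 overlapping 4-gram windows for "cloth what eat cold":
  position 4–7: cloth what eat cold
  position 13–16: cloth what eat cold
  position 17–20: cloth what eat cold
  position 30–33: cloth what eat cold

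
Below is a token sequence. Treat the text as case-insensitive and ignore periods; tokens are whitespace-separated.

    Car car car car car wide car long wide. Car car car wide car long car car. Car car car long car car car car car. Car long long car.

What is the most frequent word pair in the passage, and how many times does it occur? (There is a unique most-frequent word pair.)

Bigram frequencies (highest first):
  car car: 15
  car long: 4
  wide car: 3
  long car: 3
  car wide: 2
  long wide: 1
  … (1 more, each ≤ 1)

"car car", 15 times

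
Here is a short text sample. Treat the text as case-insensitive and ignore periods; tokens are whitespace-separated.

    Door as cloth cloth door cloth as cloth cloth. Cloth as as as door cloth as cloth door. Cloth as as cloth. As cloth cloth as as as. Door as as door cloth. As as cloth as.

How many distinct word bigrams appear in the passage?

37 tokens → 36 bigram windows in total.
Repeated bigrams (each contributes count−1 duplicates):
  cloth as: 8
  as as: 7
  as cloth: 6
  cloth cloth: 4
  door cloth: 4
  as door: 3
  cloth door: 2
  door as: 2
28 duplicate windows → 36 − 28 = 8 distinct.

8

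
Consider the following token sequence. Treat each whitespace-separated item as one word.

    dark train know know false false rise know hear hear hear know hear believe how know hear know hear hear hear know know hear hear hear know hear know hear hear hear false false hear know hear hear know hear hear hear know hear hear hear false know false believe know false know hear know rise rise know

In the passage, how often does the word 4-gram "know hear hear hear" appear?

Scanning the 55 overlapping 4-gram windows for "know hear hear hear":
  position 8–11: know hear hear hear
  position 18–21: know hear hear hear
  position 23–26: know hear hear hear
  position 29–32: know hear hear hear
  position 39–42: know hear hear hear
  position 43–46: know hear hear hear

6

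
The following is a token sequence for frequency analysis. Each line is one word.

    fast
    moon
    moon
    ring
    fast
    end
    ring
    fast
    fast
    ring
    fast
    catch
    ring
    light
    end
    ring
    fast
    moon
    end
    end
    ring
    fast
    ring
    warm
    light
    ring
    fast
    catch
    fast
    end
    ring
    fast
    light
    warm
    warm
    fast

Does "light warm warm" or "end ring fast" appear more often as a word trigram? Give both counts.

"end ring fast" (4 vs 1)

"light warm warm": 1 occurrence
"end ring fast": 4 occurrences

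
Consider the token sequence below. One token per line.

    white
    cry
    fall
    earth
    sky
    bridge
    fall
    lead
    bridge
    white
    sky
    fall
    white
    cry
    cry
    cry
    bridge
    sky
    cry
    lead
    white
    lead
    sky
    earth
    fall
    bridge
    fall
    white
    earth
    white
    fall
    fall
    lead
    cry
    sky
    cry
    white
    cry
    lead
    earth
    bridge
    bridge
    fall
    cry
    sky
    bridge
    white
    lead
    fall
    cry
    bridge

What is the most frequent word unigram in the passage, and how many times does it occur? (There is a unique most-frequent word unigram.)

"cry", 10 times

Unigram frequencies (highest first):
  cry: 10
  fall: 9
  white: 8
  bridge: 8
  sky: 6
  lead: 6
  … (1 more, each ≤ 4)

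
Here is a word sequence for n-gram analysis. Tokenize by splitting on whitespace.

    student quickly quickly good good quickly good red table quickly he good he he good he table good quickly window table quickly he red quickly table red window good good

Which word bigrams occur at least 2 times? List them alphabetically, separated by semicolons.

good good; good he; good quickly; he good; quickly good; quickly he; table quickly

Bigram counts meeting the condition (at least 2 times):
  good good: 2
  good he: 2
  good quickly: 2
  he good: 2
  quickly good: 2
  quickly he: 2
  table quickly: 2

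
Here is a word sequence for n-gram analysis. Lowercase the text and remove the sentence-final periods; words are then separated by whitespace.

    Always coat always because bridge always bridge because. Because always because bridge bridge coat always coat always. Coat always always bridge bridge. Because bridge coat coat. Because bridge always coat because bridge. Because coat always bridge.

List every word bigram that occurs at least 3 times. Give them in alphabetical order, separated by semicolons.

always bridge; always coat; because bridge; bridge because; coat always

Bigram counts meeting the condition (at least 3 times):
  always bridge: 3
  always coat: 4
  because bridge: 5
  bridge because: 3
  coat always: 5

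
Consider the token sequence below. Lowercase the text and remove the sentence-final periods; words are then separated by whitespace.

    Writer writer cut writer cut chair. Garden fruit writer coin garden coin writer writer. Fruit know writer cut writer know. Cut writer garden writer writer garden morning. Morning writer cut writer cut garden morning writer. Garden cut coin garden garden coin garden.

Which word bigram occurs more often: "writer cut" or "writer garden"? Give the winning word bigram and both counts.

"writer cut": 5 occurrences
"writer garden": 3 occurrences

"writer cut" (5 vs 3)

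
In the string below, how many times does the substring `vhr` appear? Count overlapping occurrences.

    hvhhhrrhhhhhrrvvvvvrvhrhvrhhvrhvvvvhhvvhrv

2

Sliding a length-3 window over the 42 characters (40 positions):
  position 21–23: vhr
  position 39–41: vhr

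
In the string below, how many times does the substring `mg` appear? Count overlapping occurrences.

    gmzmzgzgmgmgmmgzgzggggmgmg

5

Sliding a length-2 window over the 26 characters (25 positions):
  position 9–10: mg
  position 11–12: mg
  position 14–15: mg
  position 23–24: mg
  position 25–26: mg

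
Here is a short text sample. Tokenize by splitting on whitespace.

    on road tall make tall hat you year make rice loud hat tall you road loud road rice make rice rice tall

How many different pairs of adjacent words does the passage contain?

22 tokens → 21 bigram windows in total.
Repeated bigrams (each contributes count−1 duplicates):
  make rice: 2
1 duplicate windows → 21 − 1 = 20 distinct.

20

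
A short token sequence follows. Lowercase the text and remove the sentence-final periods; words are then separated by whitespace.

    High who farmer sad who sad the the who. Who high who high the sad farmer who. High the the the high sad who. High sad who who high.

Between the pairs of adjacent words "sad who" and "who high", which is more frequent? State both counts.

"sad who": 3 occurrences
"who high": 5 occurrences

"who high" (5 vs 3)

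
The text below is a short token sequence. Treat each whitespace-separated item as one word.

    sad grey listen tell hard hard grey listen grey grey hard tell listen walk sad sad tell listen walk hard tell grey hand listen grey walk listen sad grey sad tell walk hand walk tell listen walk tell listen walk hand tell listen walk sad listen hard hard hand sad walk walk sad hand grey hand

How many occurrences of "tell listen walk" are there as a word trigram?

Scanning the 54 overlapping trigram windows for "tell listen walk":
  position 12–14: tell listen walk
  position 17–19: tell listen walk
  position 35–37: tell listen walk
  position 38–40: tell listen walk
  position 42–44: tell listen walk

5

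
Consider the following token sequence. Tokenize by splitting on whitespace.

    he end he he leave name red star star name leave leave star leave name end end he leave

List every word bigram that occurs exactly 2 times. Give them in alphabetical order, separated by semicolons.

end he; he leave; leave name

Bigram counts meeting the condition (exactly 2 times):
  end he: 2
  he leave: 2
  leave name: 2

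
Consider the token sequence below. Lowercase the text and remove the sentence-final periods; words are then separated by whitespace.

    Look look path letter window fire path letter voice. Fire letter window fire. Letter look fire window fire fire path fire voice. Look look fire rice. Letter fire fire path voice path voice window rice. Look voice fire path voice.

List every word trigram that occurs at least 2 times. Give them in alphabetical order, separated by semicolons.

Trigram counts meeting the condition (at least 2 times):
  fire fire path: 2
  fire path voice: 2
  letter window fire: 2

fire fire path; fire path voice; letter window fire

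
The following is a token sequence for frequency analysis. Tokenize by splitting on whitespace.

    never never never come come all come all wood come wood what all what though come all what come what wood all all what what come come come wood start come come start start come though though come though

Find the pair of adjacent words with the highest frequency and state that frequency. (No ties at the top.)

Bigram frequencies (highest first):
  come come: 4
  come all: 3
  all what: 3
  never never: 2
  come wood: 2
  though come: 2
  … (19 more, each ≤ 2)

"come come", 4 times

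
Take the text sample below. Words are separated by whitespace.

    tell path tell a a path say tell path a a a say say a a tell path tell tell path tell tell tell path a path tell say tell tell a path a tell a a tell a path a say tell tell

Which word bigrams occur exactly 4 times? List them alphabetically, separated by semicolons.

Bigram counts meeting the condition (exactly 4 times):
  a path: 4
  path a: 4
  path tell: 4
  tell a: 4

a path; path a; path tell; tell a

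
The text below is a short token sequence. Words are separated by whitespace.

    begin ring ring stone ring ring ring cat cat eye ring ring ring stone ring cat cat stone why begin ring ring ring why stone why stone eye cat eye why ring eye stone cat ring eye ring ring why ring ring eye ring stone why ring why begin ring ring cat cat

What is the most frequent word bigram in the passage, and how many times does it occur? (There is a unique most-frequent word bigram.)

"ring ring", 10 times

Bigram frequencies (highest first):
  ring ring: 10
  begin ring: 3
  ring stone: 3
  ring cat: 3
  cat cat: 3
  eye ring: 3
  … (15 more, each ≤ 3)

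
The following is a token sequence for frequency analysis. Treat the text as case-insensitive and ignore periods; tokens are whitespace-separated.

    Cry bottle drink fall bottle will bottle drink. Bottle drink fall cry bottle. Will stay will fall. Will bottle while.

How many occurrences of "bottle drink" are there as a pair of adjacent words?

3

Scanning the 19 overlapping bigram windows for "bottle drink":
  position 2–3: bottle drink
  position 7–8: bottle drink
  position 9–10: bottle drink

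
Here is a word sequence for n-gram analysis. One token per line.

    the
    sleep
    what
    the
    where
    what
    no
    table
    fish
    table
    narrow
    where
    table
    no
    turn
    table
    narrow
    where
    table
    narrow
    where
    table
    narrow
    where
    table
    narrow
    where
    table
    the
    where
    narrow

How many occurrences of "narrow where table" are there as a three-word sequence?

5

Scanning the 29 overlapping trigram windows for "narrow where table":
  position 11–13: narrow where table
  position 17–19: narrow where table
  position 20–22: narrow where table
  position 23–25: narrow where table
  position 26–28: narrow where table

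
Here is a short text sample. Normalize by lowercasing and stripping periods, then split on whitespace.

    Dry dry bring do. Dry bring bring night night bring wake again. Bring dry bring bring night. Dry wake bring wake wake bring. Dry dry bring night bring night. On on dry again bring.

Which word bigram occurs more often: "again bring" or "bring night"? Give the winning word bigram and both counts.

"bring night" (4 vs 2)

"again bring": 2 occurrences
"bring night": 4 occurrences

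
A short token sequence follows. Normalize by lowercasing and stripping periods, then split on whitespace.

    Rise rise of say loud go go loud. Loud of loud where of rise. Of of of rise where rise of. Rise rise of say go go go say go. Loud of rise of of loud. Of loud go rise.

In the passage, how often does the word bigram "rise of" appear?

Scanning the 39 overlapping bigram windows for "rise of":
  position 2–3: rise of
  position 14–15: rise of
  position 20–21: rise of
  position 23–24: rise of
  position 33–34: rise of

5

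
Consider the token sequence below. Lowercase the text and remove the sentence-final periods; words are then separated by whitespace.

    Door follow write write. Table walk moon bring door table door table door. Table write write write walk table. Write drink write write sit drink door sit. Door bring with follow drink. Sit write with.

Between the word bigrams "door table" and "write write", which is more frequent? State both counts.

"door table": 3 occurrences
"write write": 4 occurrences

"write write" (4 vs 3)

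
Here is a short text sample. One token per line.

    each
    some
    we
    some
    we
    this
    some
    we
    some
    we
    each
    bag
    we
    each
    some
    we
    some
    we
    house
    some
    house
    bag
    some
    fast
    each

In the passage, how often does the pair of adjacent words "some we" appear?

6

Scanning the 24 overlapping bigram windows for "some we":
  position 2–3: some we
  position 4–5: some we
  position 7–8: some we
  position 9–10: some we
  position 15–16: some we
  position 17–18: some we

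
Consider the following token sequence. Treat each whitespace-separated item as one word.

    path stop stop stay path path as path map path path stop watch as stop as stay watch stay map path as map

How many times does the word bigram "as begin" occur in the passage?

0

Scanning the 22 overlapping bigram windows for "as begin":
  (none found)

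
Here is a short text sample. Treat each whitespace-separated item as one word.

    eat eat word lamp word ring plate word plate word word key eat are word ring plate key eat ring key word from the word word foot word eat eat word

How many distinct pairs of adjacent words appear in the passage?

31 tokens → 30 bigram windows in total.
Repeated bigrams (each contributes count−1 duplicates):
  eat eat: 2
  eat word: 2
  key eat: 2
  plate word: 2
  ring plate: 2
  word ring: 2
  word word: 2
7 duplicate windows → 30 − 7 = 23 distinct.

23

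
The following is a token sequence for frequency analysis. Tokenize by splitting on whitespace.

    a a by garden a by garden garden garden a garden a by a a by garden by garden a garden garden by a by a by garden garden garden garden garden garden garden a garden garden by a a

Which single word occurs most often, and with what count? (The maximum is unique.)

"garden", 18 times

Unigram frequencies (highest first):
  garden: 18
  a: 13
  by: 9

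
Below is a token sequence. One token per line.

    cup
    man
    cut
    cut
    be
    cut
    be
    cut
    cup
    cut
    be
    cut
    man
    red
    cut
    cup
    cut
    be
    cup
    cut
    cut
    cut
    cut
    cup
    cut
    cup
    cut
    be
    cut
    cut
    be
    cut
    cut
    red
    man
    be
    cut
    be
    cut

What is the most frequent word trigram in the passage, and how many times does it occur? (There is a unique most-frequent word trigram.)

"cut be cut", 6 times

Trigram frequencies (highest first):
  cut be cut: 6
  cut cup cut: 4
  cup cut be: 3
  cut cut be: 2
  be cut be: 2
  cut cut cut: 2
  … (17 more, each ≤ 2)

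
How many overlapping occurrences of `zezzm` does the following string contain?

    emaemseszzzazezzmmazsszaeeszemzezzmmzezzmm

3

Sliding a length-5 window over the 42 characters (38 positions):
  position 13–17: zezzm
  position 31–35: zezzm
  position 37–41: zezzm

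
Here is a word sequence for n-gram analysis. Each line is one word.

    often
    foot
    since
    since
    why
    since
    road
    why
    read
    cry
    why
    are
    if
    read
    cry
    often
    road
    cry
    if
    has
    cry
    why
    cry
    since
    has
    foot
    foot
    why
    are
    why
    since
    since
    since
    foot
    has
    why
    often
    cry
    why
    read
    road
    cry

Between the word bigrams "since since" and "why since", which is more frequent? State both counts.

"since since" (3 vs 2)

"since since": 3 occurrences
"why since": 2 occurrences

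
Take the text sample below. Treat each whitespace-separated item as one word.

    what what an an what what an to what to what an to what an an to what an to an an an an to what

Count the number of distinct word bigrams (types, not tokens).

26 tokens → 25 bigram windows in total.
Repeated bigrams (each contributes count−1 duplicates):
  an an: 5
  an to: 5
  to what: 5
  what an: 5
  what what: 2
17 duplicate windows → 25 − 17 = 8 distinct.

8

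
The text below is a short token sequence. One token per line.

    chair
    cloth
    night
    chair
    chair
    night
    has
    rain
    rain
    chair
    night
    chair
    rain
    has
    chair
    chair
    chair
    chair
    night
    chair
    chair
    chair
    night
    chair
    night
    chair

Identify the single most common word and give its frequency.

"chair", 14 times

Unigram frequencies (highest first):
  chair: 14
  night: 6
  rain: 3
  has: 2
  cloth: 1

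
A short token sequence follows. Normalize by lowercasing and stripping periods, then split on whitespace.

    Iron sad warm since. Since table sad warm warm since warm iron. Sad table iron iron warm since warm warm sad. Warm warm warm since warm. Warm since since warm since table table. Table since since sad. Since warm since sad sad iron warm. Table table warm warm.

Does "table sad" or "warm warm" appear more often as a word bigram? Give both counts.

"table sad": 1 occurrence
"warm warm": 6 occurrences

"warm warm" (6 vs 1)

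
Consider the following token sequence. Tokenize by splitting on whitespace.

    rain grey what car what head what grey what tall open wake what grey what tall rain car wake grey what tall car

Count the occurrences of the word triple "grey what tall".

Scanning the 21 overlapping trigram windows for "grey what tall":
  position 8–10: grey what tall
  position 14–16: grey what tall
  position 20–22: grey what tall

3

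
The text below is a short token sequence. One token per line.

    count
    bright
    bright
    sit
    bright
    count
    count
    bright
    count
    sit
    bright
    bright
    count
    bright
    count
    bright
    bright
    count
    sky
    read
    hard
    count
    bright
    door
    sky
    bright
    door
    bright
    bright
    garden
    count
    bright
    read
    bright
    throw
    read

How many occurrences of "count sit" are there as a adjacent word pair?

1

Scanning the 35 overlapping bigram windows for "count sit":
  position 9–10: count sit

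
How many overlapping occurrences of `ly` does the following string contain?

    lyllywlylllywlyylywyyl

Sliding a length-2 window over the 22 characters (21 positions):
  position 1–2: ly
  position 4–5: ly
  position 7–8: ly
  position 11–12: ly
  position 14–15: ly
  position 17–18: ly

6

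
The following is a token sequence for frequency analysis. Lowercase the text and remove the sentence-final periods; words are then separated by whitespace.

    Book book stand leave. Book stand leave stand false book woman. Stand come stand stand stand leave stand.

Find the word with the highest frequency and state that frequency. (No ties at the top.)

Unigram frequencies (highest first):
  stand: 8
  book: 4
  leave: 3
  false: 1
  woman: 1
  come: 1

"stand", 8 times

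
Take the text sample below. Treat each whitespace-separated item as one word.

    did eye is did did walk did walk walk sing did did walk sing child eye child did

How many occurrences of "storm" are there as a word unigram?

Scanning the 18 tokens for "storm":
  (none found)

0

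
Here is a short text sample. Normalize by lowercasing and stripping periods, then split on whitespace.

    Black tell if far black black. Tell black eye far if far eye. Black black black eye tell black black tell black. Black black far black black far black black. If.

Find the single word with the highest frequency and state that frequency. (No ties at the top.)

"black", 16 times

Unigram frequencies (highest first):
  black: 16
  far: 5
  tell: 4
  if: 3
  eye: 3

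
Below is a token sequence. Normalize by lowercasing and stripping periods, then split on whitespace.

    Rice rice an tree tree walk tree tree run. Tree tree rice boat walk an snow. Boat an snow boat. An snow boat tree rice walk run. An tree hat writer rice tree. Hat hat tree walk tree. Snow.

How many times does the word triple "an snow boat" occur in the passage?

3

Scanning the 37 overlapping trigram windows for "an snow boat":
  position 15–17: an snow boat
  position 18–20: an snow boat
  position 21–23: an snow boat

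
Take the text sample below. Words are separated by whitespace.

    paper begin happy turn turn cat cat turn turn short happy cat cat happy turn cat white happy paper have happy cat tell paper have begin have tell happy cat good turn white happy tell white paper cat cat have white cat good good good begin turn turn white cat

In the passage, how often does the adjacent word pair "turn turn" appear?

3

Scanning the 49 overlapping bigram windows for "turn turn":
  position 4–5: turn turn
  position 8–9: turn turn
  position 47–48: turn turn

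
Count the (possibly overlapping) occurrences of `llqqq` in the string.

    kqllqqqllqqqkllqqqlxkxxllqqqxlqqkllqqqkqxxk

5

Sliding a length-5 window over the 43 characters (39 positions):
  position 3–7: llqqq
  position 8–12: llqqq
  position 14–18: llqqq
  position 24–28: llqqq
  position 34–38: llqqq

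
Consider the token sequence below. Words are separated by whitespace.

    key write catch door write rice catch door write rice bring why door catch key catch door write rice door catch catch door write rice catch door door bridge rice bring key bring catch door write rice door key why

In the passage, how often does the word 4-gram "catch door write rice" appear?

5

Scanning the 37 overlapping 4-gram windows for "catch door write rice":
  position 3–6: catch door write rice
  position 7–10: catch door write rice
  position 16–19: catch door write rice
  position 22–25: catch door write rice
  position 34–37: catch door write rice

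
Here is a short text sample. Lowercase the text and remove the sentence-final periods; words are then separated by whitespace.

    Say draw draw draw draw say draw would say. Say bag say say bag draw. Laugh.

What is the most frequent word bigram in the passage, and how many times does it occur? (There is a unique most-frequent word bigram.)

Bigram frequencies (highest first):
  draw draw: 3
  say draw: 2
  say say: 2
  say bag: 2
  draw say: 1
  draw would: 1
  … (4 more, each ≤ 1)

"draw draw", 3 times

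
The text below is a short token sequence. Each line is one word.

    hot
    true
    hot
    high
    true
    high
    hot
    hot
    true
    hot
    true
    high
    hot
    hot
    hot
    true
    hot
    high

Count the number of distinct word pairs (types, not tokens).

18 tokens → 17 bigram windows in total.
Repeated bigrams (each contributes count−1 duplicates):
  hot true: 4
  hot hot: 3
  true hot: 3
  high hot: 2
  hot high: 2
  true high: 2
10 duplicate windows → 17 − 10 = 7 distinct.

7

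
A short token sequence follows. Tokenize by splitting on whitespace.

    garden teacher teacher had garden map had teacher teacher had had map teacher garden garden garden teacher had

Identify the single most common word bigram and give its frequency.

Bigram frequencies (highest first):
  teacher had: 3
  garden teacher: 2
  teacher teacher: 2
  garden garden: 2
  had garden: 1
  garden map: 1
  … (6 more, each ≤ 1)

"teacher had", 3 times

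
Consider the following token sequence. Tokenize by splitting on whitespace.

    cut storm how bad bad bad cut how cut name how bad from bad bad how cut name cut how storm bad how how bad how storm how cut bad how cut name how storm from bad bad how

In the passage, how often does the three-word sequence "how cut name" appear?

3

Scanning the 37 overlapping trigram windows for "how cut name":
  position 8–10: how cut name
  position 16–18: how cut name
  position 31–33: how cut name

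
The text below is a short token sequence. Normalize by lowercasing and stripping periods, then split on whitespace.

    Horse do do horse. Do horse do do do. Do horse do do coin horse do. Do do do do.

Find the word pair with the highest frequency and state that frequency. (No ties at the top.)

"do do", 9 times

Bigram frequencies (highest first):
  do do: 9
  horse do: 5
  do horse: 3
  do coin: 1
  coin horse: 1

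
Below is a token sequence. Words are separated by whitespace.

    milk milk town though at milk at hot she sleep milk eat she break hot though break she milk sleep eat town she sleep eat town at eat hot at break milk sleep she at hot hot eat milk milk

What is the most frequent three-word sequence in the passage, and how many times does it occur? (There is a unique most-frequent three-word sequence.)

Trigram frequencies (highest first):
  sleep eat town: 2
  milk milk town: 1
  milk town though: 1
  town though at: 1
  though at milk: 1
  at milk at: 1
  … (31 more, each ≤ 1)

"sleep eat town", 2 times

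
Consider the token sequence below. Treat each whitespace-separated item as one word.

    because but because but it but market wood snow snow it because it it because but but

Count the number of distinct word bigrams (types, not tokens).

17 tokens → 16 bigram windows in total.
Repeated bigrams (each contributes count−1 duplicates):
  because but: 3
  it because: 2
3 duplicate windows → 16 − 3 = 13 distinct.

13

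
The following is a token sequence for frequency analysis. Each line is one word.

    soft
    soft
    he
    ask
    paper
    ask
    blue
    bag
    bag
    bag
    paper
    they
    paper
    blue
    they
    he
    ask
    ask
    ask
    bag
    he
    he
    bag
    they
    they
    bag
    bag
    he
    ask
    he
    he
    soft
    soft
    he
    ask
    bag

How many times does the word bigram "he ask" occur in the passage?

Scanning the 35 overlapping bigram windows for "he ask":
  position 3–4: he ask
  position 16–17: he ask
  position 28–29: he ask
  position 34–35: he ask

4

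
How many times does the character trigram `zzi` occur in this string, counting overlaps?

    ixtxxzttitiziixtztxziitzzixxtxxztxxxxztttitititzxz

1

Sliding a length-3 window over the 50 characters (48 positions):
  position 24–26: zzi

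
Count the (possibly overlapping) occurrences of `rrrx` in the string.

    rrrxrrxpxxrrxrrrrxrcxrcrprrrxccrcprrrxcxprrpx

4

Sliding a length-4 window over the 45 characters (42 positions):
  position 1–4: rrrx
  position 15–18: rrrx
  position 26–29: rrrx
  position 35–38: rrrx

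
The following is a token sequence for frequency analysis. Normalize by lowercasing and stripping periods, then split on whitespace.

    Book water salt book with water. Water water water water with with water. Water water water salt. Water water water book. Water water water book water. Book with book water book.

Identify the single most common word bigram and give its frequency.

"water water", 11 times

Bigram frequencies (highest first):
  water water: 11
  book water: 4
  water book: 4
  water salt: 2
  book with: 2
  with water: 2
  … (5 more, each ≤ 1)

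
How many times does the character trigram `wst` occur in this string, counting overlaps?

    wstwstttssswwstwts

Sliding a length-3 window over the 18 characters (16 positions):
  position 1–3: wst
  position 4–6: wst
  position 13–15: wst

3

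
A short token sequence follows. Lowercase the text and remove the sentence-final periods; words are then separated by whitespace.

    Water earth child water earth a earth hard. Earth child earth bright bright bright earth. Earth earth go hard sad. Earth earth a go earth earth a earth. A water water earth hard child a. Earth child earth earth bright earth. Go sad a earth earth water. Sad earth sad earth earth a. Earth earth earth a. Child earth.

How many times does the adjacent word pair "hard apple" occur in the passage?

0

Scanning the 58 overlapping bigram windows for "hard apple":
  (none found)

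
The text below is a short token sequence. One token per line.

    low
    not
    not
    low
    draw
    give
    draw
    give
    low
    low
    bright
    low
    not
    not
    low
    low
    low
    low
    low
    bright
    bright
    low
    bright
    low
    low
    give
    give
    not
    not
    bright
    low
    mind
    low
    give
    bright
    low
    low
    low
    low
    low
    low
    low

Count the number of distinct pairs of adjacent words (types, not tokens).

18

42 tokens → 41 bigram windows in total.
Repeated bigrams (each contributes count−1 duplicates):
  low low: 12
  bright low: 5
  low bright: 3
  not not: 3
  draw give: 2
  low give: 2
  low not: 2
  not low: 2
23 duplicate windows → 41 − 23 = 18 distinct.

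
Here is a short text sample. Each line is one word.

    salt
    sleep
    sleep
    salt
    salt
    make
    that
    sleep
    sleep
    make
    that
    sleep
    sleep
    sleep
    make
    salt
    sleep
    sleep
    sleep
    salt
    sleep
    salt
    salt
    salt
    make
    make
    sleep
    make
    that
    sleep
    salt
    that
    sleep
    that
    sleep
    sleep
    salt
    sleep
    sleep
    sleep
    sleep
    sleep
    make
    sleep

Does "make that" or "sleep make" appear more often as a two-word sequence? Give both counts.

"sleep make" (4 vs 3)

"make that": 3 occurrences
"sleep make": 4 occurrences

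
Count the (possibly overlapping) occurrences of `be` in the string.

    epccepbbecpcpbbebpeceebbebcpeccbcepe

Sliding a length-2 window over the 36 characters (35 positions):
  position 8–9: be
  position 15–16: be
  position 24–25: be

3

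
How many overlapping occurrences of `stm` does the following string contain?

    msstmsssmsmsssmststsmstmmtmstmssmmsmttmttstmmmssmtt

4

Sliding a length-3 window over the 51 characters (49 positions):
  position 3–5: stm
  position 22–24: stm
  position 28–30: stm
  position 42–44: stm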